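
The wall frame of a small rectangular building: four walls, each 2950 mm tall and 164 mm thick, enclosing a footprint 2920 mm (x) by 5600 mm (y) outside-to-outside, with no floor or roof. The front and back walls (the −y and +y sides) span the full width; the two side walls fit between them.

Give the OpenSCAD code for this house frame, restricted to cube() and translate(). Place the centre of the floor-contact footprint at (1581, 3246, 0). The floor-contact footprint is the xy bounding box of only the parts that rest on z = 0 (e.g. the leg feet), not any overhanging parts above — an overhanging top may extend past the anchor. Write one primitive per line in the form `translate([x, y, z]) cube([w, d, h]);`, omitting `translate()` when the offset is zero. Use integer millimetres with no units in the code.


translate([121, 446, 0]) cube([2920, 164, 2950]);
translate([121, 5882, 0]) cube([2920, 164, 2950]);
translate([121, 610, 0]) cube([164, 5272, 2950]);
translate([2877, 610, 0]) cube([164, 5272, 2950]);


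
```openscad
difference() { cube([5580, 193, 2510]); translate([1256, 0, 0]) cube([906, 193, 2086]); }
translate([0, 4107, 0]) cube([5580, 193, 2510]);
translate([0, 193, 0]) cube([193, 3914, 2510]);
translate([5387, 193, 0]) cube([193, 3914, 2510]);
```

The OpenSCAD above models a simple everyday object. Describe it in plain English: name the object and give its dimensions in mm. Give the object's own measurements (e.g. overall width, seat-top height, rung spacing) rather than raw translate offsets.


A single room: four walls, each 2510 mm tall and 193 mm thick, enclosing an outside footprint 5580×4300 mm (x × y), no floor or roof. The front and back walls (−y and +y sides) run the full x-width; the side walls fit between their inner faces. A door opening 906 mm wide and 2086 mm tall is cut through the front wall from the floor up, its −x edge 1256 mm from the wall's −x end.


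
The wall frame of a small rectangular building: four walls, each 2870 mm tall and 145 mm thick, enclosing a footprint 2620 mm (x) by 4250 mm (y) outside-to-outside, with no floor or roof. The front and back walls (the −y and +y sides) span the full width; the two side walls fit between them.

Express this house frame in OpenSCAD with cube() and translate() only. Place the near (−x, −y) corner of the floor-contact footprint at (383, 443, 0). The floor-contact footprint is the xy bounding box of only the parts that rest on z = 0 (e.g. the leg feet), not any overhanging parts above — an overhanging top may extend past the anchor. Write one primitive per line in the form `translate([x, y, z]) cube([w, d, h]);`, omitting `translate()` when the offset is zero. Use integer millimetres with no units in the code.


translate([383, 443, 0]) cube([2620, 145, 2870]);
translate([383, 4548, 0]) cube([2620, 145, 2870]);
translate([383, 588, 0]) cube([145, 3960, 2870]);
translate([2858, 588, 0]) cube([145, 3960, 2870]);


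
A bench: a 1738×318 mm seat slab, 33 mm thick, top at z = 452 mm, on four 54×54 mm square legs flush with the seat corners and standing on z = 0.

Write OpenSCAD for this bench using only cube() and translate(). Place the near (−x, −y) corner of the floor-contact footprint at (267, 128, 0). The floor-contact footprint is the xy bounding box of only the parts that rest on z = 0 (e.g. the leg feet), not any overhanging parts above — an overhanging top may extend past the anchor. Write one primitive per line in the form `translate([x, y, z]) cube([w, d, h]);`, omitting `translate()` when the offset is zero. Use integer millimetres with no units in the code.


translate([267, 128, 419]) cube([1738, 318, 33]);
translate([267, 128, 0]) cube([54, 54, 419]);
translate([267, 392, 0]) cube([54, 54, 419]);
translate([1951, 128, 0]) cube([54, 54, 419]);
translate([1951, 392, 0]) cube([54, 54, 419]);


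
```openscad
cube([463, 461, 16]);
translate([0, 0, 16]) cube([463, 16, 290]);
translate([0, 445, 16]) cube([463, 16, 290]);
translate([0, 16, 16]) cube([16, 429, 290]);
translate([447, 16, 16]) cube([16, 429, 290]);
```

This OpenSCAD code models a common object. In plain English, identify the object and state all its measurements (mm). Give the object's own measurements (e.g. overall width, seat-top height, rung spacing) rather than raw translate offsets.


An open-topped rectangular box: outside dimensions 463×461×306 mm, with a uniform wall and base thickness of 16 mm. The base is a full 463×461 slab on the floor; four walls sit on top of the base. The front and back walls (the −y and +y sides) span the full width; the two side walls fit between them.


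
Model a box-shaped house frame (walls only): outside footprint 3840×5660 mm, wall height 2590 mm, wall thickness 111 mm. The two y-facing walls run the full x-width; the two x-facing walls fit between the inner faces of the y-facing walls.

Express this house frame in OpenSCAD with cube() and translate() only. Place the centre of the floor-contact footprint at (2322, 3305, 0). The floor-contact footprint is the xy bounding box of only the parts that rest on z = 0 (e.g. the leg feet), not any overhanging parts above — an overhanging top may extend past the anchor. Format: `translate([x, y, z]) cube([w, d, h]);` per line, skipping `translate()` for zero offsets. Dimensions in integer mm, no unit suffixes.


translate([402, 475, 0]) cube([3840, 111, 2590]);
translate([402, 6024, 0]) cube([3840, 111, 2590]);
translate([402, 586, 0]) cube([111, 5438, 2590]);
translate([4131, 586, 0]) cube([111, 5438, 2590]);


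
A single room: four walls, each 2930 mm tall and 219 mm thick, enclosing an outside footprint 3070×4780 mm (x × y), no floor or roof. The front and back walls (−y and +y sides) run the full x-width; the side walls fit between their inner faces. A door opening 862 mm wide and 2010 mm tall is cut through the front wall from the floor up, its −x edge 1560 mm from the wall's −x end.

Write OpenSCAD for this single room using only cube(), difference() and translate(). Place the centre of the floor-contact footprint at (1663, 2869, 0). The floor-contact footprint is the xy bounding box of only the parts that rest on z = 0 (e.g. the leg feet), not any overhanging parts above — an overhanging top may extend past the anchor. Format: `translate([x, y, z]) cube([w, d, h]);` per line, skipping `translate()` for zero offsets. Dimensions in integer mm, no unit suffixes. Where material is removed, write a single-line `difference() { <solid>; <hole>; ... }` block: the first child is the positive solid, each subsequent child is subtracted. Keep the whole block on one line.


difference() { translate([128, 479, 0]) cube([3070, 219, 2930]); translate([1688, 479, 0]) cube([862, 219, 2010]); }
translate([128, 5040, 0]) cube([3070, 219, 2930]);
translate([128, 698, 0]) cube([219, 4342, 2930]);
translate([2979, 698, 0]) cube([219, 4342, 2930]);


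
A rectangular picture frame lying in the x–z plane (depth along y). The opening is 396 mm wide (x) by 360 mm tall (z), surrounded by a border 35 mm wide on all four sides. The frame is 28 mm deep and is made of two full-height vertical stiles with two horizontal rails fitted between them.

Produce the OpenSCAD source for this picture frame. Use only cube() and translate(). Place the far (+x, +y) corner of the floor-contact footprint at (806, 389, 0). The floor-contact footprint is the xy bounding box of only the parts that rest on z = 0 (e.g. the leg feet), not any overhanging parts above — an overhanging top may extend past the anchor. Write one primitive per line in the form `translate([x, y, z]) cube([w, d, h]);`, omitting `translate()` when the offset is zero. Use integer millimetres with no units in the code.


translate([340, 361, 0]) cube([35, 28, 430]);
translate([771, 361, 0]) cube([35, 28, 430]);
translate([375, 361, 0]) cube([396, 28, 35]);
translate([375, 361, 395]) cube([396, 28, 35]);


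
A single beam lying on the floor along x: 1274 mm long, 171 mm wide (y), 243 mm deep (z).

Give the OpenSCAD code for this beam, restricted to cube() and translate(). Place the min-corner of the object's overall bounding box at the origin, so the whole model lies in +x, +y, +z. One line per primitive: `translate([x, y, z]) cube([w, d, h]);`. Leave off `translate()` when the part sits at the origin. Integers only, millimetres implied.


cube([1274, 171, 243]);


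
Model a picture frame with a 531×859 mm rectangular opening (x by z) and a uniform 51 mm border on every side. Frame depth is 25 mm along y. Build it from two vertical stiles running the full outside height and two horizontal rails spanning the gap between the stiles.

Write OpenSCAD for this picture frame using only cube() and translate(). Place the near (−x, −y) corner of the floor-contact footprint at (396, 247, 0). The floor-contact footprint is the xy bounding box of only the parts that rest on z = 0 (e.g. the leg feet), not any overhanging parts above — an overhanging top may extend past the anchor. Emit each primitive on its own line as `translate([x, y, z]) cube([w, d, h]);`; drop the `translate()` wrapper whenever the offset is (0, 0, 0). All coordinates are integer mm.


translate([396, 247, 0]) cube([51, 25, 961]);
translate([978, 247, 0]) cube([51, 25, 961]);
translate([447, 247, 0]) cube([531, 25, 51]);
translate([447, 247, 910]) cube([531, 25, 51]);


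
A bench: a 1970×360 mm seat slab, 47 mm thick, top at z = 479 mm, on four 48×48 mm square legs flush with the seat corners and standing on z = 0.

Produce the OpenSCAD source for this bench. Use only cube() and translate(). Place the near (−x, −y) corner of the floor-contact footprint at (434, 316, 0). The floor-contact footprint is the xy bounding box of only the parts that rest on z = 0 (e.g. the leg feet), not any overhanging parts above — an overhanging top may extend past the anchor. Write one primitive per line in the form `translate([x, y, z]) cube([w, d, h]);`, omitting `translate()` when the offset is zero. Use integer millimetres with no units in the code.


translate([434, 316, 432]) cube([1970, 360, 47]);
translate([434, 316, 0]) cube([48, 48, 432]);
translate([434, 628, 0]) cube([48, 48, 432]);
translate([2356, 316, 0]) cube([48, 48, 432]);
translate([2356, 628, 0]) cube([48, 48, 432]);


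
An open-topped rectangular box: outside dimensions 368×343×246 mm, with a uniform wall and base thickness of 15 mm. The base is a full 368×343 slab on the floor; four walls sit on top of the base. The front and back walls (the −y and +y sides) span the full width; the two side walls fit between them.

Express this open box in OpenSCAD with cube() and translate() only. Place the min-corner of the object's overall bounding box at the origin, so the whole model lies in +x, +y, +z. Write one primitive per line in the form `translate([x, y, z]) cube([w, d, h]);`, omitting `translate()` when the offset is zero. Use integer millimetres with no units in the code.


cube([368, 343, 15]);
translate([0, 0, 15]) cube([368, 15, 231]);
translate([0, 328, 15]) cube([368, 15, 231]);
translate([0, 15, 15]) cube([15, 313, 231]);
translate([353, 15, 15]) cube([15, 313, 231]);


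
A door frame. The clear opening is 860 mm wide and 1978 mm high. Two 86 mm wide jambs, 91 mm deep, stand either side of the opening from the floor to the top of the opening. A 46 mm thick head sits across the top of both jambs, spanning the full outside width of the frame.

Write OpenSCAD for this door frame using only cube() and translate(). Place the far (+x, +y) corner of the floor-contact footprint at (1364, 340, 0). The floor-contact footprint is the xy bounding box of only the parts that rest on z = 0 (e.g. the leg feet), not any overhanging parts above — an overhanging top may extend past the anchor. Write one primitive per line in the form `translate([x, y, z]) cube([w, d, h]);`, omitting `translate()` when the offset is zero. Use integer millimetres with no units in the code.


translate([332, 249, 0]) cube([86, 91, 1978]);
translate([1278, 249, 0]) cube([86, 91, 1978]);
translate([332, 249, 1978]) cube([1032, 91, 46]);


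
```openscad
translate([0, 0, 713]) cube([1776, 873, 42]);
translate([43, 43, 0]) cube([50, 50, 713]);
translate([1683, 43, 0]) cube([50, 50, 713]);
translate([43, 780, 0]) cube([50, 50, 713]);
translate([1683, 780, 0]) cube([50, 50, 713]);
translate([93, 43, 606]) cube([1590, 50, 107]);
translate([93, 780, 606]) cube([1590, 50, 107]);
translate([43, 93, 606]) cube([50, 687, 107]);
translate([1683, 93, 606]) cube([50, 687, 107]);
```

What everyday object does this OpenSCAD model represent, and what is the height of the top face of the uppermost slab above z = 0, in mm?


A table. The table height is 755 mm.

A 1776×873×42 slab sits at z = 713 on four 50 mm square posts — a table. The top surface is at 713 + 42 = 755 mm.


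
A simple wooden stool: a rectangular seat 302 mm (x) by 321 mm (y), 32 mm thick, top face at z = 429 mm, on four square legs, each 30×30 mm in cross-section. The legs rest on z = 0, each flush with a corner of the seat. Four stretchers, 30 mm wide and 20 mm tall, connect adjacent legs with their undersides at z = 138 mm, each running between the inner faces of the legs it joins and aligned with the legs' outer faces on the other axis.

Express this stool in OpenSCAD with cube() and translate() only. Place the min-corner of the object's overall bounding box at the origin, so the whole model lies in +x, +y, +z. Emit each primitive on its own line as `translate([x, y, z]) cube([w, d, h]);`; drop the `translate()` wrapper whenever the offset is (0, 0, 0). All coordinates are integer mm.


// leg_h = 429 - 32 = 397
// stretcher span = 302 - 2*30 = 242
translate([0, 0, 397]) cube([302, 321, 32]);
cube([30, 30, 397]);
translate([272, 0, 0]) cube([30, 30, 397]);
translate([0, 291, 0]) cube([30, 30, 397]);
translate([272, 291, 0]) cube([30, 30, 397]);
translate([30, 0, 138]) cube([242, 30, 20]);
translate([30, 291, 138]) cube([242, 30, 20]);
translate([0, 30, 138]) cube([30, 261, 20]);
translate([272, 30, 138]) cube([30, 261, 20]);


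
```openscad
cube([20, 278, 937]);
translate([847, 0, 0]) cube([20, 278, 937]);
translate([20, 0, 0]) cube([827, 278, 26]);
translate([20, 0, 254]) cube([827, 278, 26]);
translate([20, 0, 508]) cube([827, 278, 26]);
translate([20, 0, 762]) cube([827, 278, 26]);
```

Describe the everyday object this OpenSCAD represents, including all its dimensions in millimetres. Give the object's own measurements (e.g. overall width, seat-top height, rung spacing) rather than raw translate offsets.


An open bookshelf. Two side panels, each 20 mm thick, 278 mm deep and 937 mm tall, stand 867 mm apart (outside-to-outside). Between them sit 4 shelves, each 26 mm thick and 278 mm deep, spanning the full gap between the sides. The bottom shelf rests on the floor (its underside at z = 0) and the clear gap between one shelf's top and the next shelf's underside is 228 mm.


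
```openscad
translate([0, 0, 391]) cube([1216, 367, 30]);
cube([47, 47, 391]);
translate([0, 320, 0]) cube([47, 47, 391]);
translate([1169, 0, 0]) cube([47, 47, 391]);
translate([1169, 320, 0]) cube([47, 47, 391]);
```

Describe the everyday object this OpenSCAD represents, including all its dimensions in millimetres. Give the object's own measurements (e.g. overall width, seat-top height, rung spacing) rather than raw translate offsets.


A long wooden bench with a 1216 mm (x) × 367 mm (y) seat, 30 mm thick, its top surface 421 mm above the floor. Four 47 mm square legs at the seat corners, flush with the edges, run from z = 0 to the seat underside.


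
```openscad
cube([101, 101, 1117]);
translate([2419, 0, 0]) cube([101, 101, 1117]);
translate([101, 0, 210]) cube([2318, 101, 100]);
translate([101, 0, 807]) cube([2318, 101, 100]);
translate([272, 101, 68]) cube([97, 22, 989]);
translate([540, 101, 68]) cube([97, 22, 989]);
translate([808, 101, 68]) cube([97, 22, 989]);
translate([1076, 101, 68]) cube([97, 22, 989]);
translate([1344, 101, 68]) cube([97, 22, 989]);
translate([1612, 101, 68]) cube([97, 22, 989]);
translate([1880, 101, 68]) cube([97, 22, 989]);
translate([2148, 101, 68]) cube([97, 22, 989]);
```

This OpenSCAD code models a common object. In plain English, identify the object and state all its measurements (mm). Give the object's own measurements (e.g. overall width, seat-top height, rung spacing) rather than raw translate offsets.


A fence section. Two 101×101 mm posts, 1117 mm tall, stand on the floor with a clear span of 2318 mm between their inner faces. Two horizontal rails of 101×100 mm section span the gap between the posts with their undersides at z = 210 mm and z = 807 mm, flush with the posts' −y face. 8 pickets, each 97 mm wide, 22 mm thick and 989 mm tall, are fixed to the +y face of the rails with their bottoms at z = 68 mm, spaced across the span with a 171 mm gap after the −x post and between neighbouring pickets, with 174 mm left before the +x post.


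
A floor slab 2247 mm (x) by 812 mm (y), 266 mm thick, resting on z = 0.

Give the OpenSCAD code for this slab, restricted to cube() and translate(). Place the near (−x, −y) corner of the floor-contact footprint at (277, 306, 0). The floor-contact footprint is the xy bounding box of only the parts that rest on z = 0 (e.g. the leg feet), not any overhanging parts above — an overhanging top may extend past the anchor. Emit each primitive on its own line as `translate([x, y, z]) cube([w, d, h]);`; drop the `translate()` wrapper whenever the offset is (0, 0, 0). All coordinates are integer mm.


translate([277, 306, 0]) cube([2247, 812, 266]);


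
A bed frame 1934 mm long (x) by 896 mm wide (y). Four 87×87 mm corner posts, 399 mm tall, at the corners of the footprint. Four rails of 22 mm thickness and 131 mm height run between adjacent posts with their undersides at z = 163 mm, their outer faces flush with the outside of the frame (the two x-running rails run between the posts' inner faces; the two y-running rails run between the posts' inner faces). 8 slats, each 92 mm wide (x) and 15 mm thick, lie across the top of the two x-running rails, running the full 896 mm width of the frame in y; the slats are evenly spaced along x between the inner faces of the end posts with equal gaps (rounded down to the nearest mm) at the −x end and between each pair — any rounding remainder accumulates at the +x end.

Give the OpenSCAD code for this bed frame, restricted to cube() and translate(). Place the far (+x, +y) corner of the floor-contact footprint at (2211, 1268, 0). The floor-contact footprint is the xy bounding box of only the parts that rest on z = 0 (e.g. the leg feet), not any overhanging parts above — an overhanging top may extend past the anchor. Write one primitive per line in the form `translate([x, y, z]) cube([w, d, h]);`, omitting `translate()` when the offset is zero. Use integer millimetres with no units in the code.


translate([277, 372, 0]) cube([87, 87, 399]);
translate([277, 1181, 0]) cube([87, 87, 399]);
translate([2124, 372, 0]) cube([87, 87, 399]);
translate([2124, 1181, 0]) cube([87, 87, 399]);
translate([364, 372, 163]) cube([1760, 22, 131]);
translate([364, 1246, 163]) cube([1760, 22, 131]);
translate([277, 459, 163]) cube([22, 722, 131]);
translate([2189, 459, 163]) cube([22, 722, 131]);
translate([477, 372, 294]) cube([92, 896, 15]);
translate([682, 372, 294]) cube([92, 896, 15]);
translate([887, 372, 294]) cube([92, 896, 15]);
translate([1092, 372, 294]) cube([92, 896, 15]);
translate([1297, 372, 294]) cube([92, 896, 15]);
translate([1502, 372, 294]) cube([92, 896, 15]);
translate([1707, 372, 294]) cube([92, 896, 15]);
translate([1912, 372, 294]) cube([92, 896, 15]);


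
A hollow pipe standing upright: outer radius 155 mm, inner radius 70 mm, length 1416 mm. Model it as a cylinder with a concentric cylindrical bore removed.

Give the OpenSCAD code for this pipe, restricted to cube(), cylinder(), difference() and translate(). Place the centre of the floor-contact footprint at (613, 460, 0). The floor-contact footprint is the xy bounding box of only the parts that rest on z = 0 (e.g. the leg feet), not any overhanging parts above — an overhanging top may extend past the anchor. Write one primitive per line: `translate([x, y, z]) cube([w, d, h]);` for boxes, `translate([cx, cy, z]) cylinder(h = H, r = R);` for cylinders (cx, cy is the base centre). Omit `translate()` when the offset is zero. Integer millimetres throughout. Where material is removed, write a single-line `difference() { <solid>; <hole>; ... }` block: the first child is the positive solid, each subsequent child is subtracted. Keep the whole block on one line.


difference() { translate([613, 460, 0]) cylinder(h = 1416, r = 155); translate([613, 460, 0]) cylinder(h = 1416, r = 70); }


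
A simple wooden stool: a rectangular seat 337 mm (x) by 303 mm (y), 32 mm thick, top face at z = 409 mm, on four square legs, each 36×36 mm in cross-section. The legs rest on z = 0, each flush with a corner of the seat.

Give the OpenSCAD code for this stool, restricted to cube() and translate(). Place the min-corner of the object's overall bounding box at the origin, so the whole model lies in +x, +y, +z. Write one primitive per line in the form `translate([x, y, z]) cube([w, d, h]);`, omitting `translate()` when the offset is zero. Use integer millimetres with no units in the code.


translate([0, 0, 377]) cube([337, 303, 32]);
cube([36, 36, 377]);
translate([301, 0, 0]) cube([36, 36, 377]);
translate([0, 267, 0]) cube([36, 36, 377]);
translate([301, 267, 0]) cube([36, 36, 377]);


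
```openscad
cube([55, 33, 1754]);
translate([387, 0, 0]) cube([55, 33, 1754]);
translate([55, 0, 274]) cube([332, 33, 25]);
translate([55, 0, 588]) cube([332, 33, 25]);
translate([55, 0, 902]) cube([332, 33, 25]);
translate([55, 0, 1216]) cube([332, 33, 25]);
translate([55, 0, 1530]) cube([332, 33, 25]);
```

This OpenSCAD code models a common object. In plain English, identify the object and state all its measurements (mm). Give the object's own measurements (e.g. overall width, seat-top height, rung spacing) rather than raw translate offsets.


A straight ladder. Two 55×33 mm vertical rails, 1754 mm tall, stand 442 mm apart (outside-to-outside) with their front faces coplanar on the −y side. 5 rungs, each 33 mm deep and 25 mm tall, span between the inner faces of the rails, front faces flush with the rails. The lowest rung's underside is at z = 274 mm and rungs are spaced 314 mm apart (underside to underside).


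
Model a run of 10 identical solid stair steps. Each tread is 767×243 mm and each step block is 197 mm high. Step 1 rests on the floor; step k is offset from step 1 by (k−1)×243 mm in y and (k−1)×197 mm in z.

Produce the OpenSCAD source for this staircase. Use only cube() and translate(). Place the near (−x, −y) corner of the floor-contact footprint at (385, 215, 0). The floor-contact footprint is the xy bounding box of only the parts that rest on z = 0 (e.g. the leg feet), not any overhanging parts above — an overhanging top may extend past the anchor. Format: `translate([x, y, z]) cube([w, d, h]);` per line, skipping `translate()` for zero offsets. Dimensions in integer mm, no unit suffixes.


translate([385, 215, 0]) cube([767, 243, 197]);
translate([385, 458, 197]) cube([767, 243, 197]);
translate([385, 701, 394]) cube([767, 243, 197]);
translate([385, 944, 591]) cube([767, 243, 197]);
translate([385, 1187, 788]) cube([767, 243, 197]);
translate([385, 1430, 985]) cube([767, 243, 197]);
translate([385, 1673, 1182]) cube([767, 243, 197]);
translate([385, 1916, 1379]) cube([767, 243, 197]);
translate([385, 2159, 1576]) cube([767, 243, 197]);
translate([385, 2402, 1773]) cube([767, 243, 197]);


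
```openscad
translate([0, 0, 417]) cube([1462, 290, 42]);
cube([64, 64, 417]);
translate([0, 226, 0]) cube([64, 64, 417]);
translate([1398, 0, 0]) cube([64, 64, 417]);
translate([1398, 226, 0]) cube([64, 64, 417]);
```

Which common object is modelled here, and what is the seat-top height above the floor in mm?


A bench. The seat-top height is 459 mm.

A long slab on four corner posts — a bench. The slab sits at z = 417 with thickness 42, so the top is 417 + 42 = 459 mm.


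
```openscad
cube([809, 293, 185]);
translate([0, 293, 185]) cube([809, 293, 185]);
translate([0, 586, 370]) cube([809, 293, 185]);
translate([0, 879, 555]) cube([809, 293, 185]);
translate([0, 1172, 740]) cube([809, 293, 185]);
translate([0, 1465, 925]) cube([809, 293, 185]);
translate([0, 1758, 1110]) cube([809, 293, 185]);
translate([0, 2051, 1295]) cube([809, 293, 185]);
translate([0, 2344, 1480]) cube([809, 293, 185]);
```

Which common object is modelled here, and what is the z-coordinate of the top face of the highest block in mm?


A staircase. The total rise is 1665 mm.

9 identical blocks, each offset up and back from the previous — a staircase. Each step is 185 mm tall and there are 9 of them, so the total rise is 9 × 185 = 1665 mm.


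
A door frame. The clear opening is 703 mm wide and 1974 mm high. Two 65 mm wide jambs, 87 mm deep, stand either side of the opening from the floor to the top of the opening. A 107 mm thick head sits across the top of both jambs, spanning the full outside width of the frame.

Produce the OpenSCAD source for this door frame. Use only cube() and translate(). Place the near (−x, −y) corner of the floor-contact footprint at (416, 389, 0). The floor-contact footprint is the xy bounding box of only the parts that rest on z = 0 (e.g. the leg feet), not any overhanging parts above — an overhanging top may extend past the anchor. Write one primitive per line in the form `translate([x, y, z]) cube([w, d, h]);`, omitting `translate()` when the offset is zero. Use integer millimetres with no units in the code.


translate([416, 389, 0]) cube([65, 87, 1974]);
translate([1184, 389, 0]) cube([65, 87, 1974]);
translate([416, 389, 1974]) cube([833, 87, 107]);


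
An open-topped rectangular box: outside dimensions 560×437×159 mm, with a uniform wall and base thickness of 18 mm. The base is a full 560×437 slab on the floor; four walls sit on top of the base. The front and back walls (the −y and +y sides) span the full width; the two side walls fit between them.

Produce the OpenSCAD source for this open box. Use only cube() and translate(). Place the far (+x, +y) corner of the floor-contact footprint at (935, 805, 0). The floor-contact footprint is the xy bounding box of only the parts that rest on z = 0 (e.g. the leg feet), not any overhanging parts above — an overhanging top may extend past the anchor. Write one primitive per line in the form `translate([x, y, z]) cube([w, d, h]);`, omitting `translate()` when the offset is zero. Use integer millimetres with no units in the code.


translate([375, 368, 0]) cube([560, 437, 18]);
translate([375, 368, 18]) cube([560, 18, 141]);
translate([375, 787, 18]) cube([560, 18, 141]);
translate([375, 386, 18]) cube([18, 401, 141]);
translate([917, 386, 18]) cube([18, 401, 141]);


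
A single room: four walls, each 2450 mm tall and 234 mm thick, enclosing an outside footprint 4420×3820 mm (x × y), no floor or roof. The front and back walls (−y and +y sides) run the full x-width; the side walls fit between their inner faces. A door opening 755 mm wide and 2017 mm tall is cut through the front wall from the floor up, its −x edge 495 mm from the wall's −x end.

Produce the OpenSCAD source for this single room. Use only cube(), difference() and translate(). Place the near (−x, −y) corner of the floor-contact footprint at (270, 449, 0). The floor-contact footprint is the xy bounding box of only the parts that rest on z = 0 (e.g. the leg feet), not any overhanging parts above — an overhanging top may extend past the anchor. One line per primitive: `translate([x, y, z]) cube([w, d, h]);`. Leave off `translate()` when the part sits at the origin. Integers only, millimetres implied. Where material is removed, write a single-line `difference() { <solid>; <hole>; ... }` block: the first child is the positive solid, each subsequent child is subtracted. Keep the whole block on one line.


difference() { translate([270, 449, 0]) cube([4420, 234, 2450]); translate([765, 449, 0]) cube([755, 234, 2017]); }
translate([270, 4035, 0]) cube([4420, 234, 2450]);
translate([270, 683, 0]) cube([234, 3352, 2450]);
translate([4456, 683, 0]) cube([234, 3352, 2450]);


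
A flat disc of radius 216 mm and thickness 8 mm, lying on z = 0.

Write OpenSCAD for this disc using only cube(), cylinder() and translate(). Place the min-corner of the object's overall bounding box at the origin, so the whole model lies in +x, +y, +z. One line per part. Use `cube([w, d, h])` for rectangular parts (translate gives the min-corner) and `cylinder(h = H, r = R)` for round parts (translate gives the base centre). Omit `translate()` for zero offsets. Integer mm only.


translate([216, 216, 0]) cylinder(h = 8, r = 216);


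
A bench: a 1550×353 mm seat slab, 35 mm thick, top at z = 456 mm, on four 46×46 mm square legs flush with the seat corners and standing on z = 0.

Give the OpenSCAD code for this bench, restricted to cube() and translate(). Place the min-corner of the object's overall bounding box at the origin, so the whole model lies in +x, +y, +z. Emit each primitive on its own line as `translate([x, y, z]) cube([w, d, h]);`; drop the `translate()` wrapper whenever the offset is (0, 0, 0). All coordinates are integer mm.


translate([0, 0, 421]) cube([1550, 353, 35]);
cube([46, 46, 421]);
translate([0, 307, 0]) cube([46, 46, 421]);
translate([1504, 0, 0]) cube([46, 46, 421]);
translate([1504, 307, 0]) cube([46, 46, 421]);


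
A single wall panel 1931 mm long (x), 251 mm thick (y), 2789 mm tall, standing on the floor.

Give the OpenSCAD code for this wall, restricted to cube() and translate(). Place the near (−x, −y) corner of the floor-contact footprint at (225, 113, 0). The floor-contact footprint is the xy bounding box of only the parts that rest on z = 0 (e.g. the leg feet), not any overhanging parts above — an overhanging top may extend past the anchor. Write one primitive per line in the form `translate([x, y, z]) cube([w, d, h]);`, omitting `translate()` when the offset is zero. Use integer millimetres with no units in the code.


translate([225, 113, 0]) cube([1931, 251, 2789]);


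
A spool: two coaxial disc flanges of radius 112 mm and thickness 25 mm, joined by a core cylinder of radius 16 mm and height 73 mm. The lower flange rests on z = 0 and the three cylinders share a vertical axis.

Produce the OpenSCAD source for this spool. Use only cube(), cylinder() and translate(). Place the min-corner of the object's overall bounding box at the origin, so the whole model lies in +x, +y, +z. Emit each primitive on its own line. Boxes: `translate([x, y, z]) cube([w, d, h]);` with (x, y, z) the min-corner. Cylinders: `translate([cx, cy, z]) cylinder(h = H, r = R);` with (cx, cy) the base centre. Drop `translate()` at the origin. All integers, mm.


translate([112, 112, 0]) cylinder(h = 25, r = 112);
translate([112, 112, 25]) cylinder(h = 73, r = 16);
translate([112, 112, 98]) cylinder(h = 25, r = 112);


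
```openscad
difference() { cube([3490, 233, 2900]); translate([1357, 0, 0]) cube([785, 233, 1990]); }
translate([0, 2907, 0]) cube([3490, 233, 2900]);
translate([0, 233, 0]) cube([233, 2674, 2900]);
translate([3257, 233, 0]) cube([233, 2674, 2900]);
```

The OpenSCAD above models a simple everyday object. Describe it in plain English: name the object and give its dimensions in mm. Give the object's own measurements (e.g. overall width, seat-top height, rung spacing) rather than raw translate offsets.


A single room: four walls, each 2900 mm tall and 233 mm thick, enclosing an outside footprint 3490×3140 mm (x × y), no floor or roof. The front and back walls (−y and +y sides) run the full x-width; the side walls fit between their inner faces. A door opening 785 mm wide and 1990 mm tall is cut through the front wall from the floor up, its −x edge 1357 mm from the wall's −x end.


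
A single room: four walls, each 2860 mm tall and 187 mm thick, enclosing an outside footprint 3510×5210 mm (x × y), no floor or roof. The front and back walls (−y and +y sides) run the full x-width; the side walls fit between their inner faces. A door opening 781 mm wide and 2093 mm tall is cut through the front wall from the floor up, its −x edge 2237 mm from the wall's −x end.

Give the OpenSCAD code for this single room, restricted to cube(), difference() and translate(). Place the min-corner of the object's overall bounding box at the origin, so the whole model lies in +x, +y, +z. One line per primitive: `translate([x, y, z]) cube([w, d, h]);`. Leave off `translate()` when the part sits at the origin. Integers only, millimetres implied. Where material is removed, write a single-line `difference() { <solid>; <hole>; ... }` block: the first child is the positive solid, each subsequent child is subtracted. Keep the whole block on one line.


difference() { cube([3510, 187, 2860]); translate([2237, 0, 0]) cube([781, 187, 2093]); }
translate([0, 5023, 0]) cube([3510, 187, 2860]);
translate([0, 187, 0]) cube([187, 4836, 2860]);
translate([3323, 187, 0]) cube([187, 4836, 2860]);


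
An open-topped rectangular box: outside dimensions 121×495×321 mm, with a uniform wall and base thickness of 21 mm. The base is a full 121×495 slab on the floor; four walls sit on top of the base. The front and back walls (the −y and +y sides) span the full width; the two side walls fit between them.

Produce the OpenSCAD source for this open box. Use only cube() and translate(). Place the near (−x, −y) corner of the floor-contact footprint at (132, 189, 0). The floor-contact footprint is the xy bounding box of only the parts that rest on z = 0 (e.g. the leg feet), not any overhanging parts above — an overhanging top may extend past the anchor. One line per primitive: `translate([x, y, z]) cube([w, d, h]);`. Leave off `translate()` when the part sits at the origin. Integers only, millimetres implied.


translate([132, 189, 0]) cube([121, 495, 21]);
translate([132, 189, 21]) cube([121, 21, 300]);
translate([132, 663, 21]) cube([121, 21, 300]);
translate([132, 210, 21]) cube([21, 453, 300]);
translate([232, 210, 21]) cube([21, 453, 300]);


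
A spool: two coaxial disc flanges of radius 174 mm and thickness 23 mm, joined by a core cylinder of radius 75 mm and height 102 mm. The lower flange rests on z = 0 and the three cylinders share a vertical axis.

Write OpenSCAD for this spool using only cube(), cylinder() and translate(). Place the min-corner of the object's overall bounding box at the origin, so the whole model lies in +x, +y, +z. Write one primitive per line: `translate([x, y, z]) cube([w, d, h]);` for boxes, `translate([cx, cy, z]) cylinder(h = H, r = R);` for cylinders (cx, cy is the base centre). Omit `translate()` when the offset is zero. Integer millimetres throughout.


translate([174, 174, 0]) cylinder(h = 23, r = 174);
translate([174, 174, 23]) cylinder(h = 102, r = 75);
translate([174, 174, 125]) cylinder(h = 23, r = 174);


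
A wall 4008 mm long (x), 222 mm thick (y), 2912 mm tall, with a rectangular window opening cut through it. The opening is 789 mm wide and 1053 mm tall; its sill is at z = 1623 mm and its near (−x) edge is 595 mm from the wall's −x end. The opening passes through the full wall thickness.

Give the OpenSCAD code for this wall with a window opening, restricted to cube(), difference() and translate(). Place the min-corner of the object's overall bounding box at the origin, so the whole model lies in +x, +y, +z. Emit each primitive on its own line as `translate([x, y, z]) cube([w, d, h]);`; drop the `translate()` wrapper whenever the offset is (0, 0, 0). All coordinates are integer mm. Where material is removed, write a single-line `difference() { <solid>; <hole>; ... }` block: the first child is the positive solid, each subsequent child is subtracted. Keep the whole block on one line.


difference() { cube([4008, 222, 2912]); translate([595, 0, 1623]) cube([789, 222, 1053]); }


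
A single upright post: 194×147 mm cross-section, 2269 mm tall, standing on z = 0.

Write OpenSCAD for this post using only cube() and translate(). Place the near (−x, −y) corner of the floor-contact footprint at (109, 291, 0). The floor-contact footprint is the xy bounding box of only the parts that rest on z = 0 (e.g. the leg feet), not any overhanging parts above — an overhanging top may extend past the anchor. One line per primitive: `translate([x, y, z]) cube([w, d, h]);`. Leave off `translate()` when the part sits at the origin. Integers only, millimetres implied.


translate([109, 291, 0]) cube([194, 147, 2269]);


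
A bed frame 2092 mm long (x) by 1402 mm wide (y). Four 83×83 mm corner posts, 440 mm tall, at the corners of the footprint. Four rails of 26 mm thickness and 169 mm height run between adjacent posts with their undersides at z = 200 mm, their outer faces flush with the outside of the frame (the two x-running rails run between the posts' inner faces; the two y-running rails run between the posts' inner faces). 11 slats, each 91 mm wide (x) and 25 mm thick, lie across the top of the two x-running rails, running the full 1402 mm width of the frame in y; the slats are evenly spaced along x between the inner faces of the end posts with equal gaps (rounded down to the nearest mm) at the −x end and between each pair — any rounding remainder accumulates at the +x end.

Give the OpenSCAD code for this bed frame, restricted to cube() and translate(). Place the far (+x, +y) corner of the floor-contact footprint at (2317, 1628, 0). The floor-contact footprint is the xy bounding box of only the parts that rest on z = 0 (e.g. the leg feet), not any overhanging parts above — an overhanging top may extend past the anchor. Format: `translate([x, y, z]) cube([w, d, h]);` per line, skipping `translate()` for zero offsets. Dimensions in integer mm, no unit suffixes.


translate([225, 226, 0]) cube([83, 83, 440]);
translate([225, 1545, 0]) cube([83, 83, 440]);
translate([2234, 226, 0]) cube([83, 83, 440]);
translate([2234, 1545, 0]) cube([83, 83, 440]);
translate([308, 226, 200]) cube([1926, 26, 169]);
translate([308, 1602, 200]) cube([1926, 26, 169]);
translate([225, 309, 200]) cube([26, 1236, 169]);
translate([2291, 309, 200]) cube([26, 1236, 169]);
translate([385, 226, 369]) cube([91, 1402, 25]);
translate([553, 226, 369]) cube([91, 1402, 25]);
translate([721, 226, 369]) cube([91, 1402, 25]);
translate([889, 226, 369]) cube([91, 1402, 25]);
translate([1057, 226, 369]) cube([91, 1402, 25]);
translate([1225, 226, 369]) cube([91, 1402, 25]);
translate([1393, 226, 369]) cube([91, 1402, 25]);
translate([1561, 226, 369]) cube([91, 1402, 25]);
translate([1729, 226, 369]) cube([91, 1402, 25]);
translate([1897, 226, 369]) cube([91, 1402, 25]);
translate([2065, 226, 369]) cube([91, 1402, 25]);


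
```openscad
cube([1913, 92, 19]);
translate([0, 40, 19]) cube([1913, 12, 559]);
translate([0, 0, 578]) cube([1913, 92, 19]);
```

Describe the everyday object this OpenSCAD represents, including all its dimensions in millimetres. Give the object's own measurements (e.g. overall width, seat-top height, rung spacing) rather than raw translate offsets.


An I-beam lying along x, 1913 mm long. Overall section height 597 mm. Two flanges 92 mm wide (y) and 19 mm thick, one on the floor and one at the top; a web 12 mm thick runs between them, centred on the flange width.


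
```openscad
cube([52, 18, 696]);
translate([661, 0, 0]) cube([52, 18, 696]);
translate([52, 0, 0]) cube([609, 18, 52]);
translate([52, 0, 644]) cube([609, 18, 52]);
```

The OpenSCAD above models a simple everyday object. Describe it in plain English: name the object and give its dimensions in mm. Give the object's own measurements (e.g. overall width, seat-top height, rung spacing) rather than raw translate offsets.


A rectangular picture frame lying in the x–z plane (depth along y). The opening is 609 mm wide (x) by 592 mm tall (z), surrounded by a border 52 mm wide on all four sides. The frame is 18 mm deep and is made of two full-height vertical stiles with two horizontal rails fitted between them.
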